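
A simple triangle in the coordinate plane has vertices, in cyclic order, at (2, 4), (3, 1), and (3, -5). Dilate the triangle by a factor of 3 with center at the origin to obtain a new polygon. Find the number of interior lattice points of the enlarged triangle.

16

The shoelace formula gives twice the area as |[2·1 − 3·4] + [3·(-5) − 3·1] + [3·4 − 2·(-5)]| = 6, so the area is 3.
Summing gcd(|Δx|,|Δy|) over the edges gives the boundary count: gcd(1,3) + gcd(0,6) + gcd(1,9) = 1+6+1 = 8.
Scaling by 3 multiplies the area by 3² = 9 (so the new area is 27) and multiplies the boundary lattice-point count by 3, giving 24.
By Pick's theorem, the interior count of the dilated polygon is 27 − 24/2 + 1 = 16.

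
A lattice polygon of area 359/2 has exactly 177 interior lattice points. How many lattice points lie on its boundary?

Pick's theorem gives A = I + B/2 − 1, so B = 2(A − I + 1) = 2(359/2 − 177 + 1) = 7.

7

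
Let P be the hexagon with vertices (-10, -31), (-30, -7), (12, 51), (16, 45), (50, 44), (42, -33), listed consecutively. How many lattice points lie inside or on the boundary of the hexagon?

The shoelace formula gives twice the area as |[(-10)·(-7) − (-30)·(-31)] + [(-30)·51 − 12·(-7)] + [12·45 − 16·51] + [16·44 − 50·45] + [50·(-33) − 42·44] + [42·(-31) − (-10)·(-33)]| = 9258, so the area is 4629.
Along each edge there are gcd(|Δx|,|Δy|)+1 lattice points, so counting each shared vertex once the boundary has gcd(20,24) + gcd(42,58) + gcd(4,6) + gcd(34,1) + gcd(8,77) + gcd(52,2) = 4+2+2+1+1+2 = 12.
Pick's theorem gives I = A − B/2 + 1 = 4629 − 12/2 + 1 = 4624, so the closed region contains I + B = 4624 + 12 = 4636 lattice points.

4636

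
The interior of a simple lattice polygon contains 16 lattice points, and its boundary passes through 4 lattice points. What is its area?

17

Pick's theorem states A = I + B/2 − 1, so A = 16 + 4/2 − 1 = 17.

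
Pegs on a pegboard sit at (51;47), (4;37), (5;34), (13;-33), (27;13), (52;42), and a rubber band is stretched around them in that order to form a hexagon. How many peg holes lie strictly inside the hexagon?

The shoelace formula gives twice the area as |[51·37 − 4·47] + [4·34 − 5·37] + [5·(-33) − 13·34] + [13·13 − 27·(-33)] + [27·42 − 52·13] + [52·47 − 51·42]| = 2863, so the area is 1431.5.
The number of boundary lattice points is Σ gcd(|Δx|,|Δy|) = gcd(47,10) + gcd(1,3) + gcd(8,67) + gcd(14,46) + gcd(25,29) + gcd(1,5) = 1+1+1+2+1+1 = 7.
By Pick's theorem A = I + B/2 − 1, so I = 1431.5 − 7/2 + 1 = 1429.

1429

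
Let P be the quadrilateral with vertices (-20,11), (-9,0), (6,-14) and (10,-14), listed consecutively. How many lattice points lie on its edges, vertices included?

The number of boundary lattice points is Σ gcd(|Δx|,|Δy|) = gcd(11,11) + gcd(15,14) + gcd(4,0) + gcd(30,25) = 11+1+4+5 = 21.

21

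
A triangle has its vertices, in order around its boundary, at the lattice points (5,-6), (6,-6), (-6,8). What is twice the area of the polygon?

14

By the shoelace formula, twice the signed area is |(5·(-6) − 6·(-6)) + (6·8 − (-6)·(-6)) + ((-6)·(-6) − 5·8)| = 14, so the area is 7.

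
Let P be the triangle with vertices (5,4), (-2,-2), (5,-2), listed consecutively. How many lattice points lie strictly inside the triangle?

Using the shoelace formula, 2A = |(5·(-2) − (-2)·4) + ((-2)·(-2) − 5·(-2)) + (5·4 − 5·(-2))| = 42, so the area is 21.
The number of boundary lattice points is Σ gcd(|Δx|,|Δy|) = gcd(7,6) + gcd(7,0) + gcd(0,6) = 1+7+6 = 14.
Pick's theorem gives I = A − B/2 + 1 = 21 − 14/2 + 1 = 15.

15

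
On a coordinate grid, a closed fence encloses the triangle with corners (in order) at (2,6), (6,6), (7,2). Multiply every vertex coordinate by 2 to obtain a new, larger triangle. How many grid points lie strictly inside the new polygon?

27

The shoelace formula gives twice the area as |[2·6 − 6·6] + [6·2 − 7·6] + [7·6 − 2·2]| = 16, so the area is 8.
Along each edge there are gcd(|Δx|,|Δy|)+1 lattice points, so counting each shared vertex once the boundary has gcd(4,0) + gcd(1,4) + gcd(5,4) = 4+1+1 = 6.
Scaling by 2 multiplies the area by 2² = 4 (so the new area is 32) and multiplies the boundary lattice-point count by 2, giving 12.
By Pick's theorem, the interior count of the dilated polygon is 32 − 12/2 + 1 = 27.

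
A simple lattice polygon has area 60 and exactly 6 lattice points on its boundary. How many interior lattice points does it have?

Pick's theorem A = I + B/2 − 1 rearranges to I = A − B/2 + 1 = 60 − 6/2 + 1 = 58.

58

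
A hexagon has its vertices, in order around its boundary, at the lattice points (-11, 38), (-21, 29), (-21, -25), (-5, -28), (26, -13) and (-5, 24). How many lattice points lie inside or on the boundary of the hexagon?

1782

Using the shoelace formula, 2A = |((-11)·29 − (-21)·38) + ((-21)·(-25) − (-21)·29) + ((-21)·(-28) − (-5)·(-25)) + ((-5)·(-13) − 26·(-28)) + (26·24 − (-5)·(-13)) + ((-5)·38 − (-11)·24)| = 3502, so the area is 1751.
The number of boundary lattice points is Σ gcd(|Δx|,|Δy|) = gcd(10,9) + gcd(0,54) + gcd(16,3) + gcd(31,15) + gcd(31,37) + gcd(6,14) = 1+54+1+1+1+2 = 60.
Pick's theorem gives I = A − B/2 + 1 = 1751 − 60/2 + 1 = 1722, so the closed region contains I + B = 1722 + 60 = 1782 lattice points.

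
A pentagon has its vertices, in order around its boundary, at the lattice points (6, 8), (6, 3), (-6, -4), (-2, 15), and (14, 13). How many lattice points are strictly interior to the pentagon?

The shoelace formula gives twice the area as |(6·3 − 6·8) + (6·(-4) − (-6)·3) + ((-6)·15 − (-2)·(-4)) + ((-2)·13 − 14·15) + (14·8 − 6·13)| = 336, so the area is 168.
The number of boundary lattice points is Σ gcd(|Δx|,|Δy|) = gcd(0,5) + gcd(12,7) + gcd(4,19) + gcd(16,2) + gcd(8,5) = 5+1+1+2+1 = 10.
By Pick's theorem A = I + B/2 − 1, so I = 168 − 10/2 + 1 = 164.

164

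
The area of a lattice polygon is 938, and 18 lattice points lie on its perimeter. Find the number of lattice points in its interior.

Pick's theorem A = I + B/2 − 1 rearranges to I = A − B/2 + 1 = 938 − 18/2 + 1 = 930.

930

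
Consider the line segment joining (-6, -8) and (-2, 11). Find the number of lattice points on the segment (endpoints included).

2

The number of lattice points on a segment between lattice points is gcd(|Δx|,|Δy|) + 1 = gcd(4,19) + 1 = 1 + 1 = 2.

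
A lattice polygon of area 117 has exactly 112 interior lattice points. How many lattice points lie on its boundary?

12

Pick's theorem gives A = I + B/2 − 1, so B = 2(A − I + 1) = 2(117 − 112 + 1) = 12.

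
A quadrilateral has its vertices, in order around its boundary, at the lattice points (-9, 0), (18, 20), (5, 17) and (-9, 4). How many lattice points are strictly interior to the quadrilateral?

115

The shoelace formula gives twice the area as |[(-9)·20 − 18·0] + [18·17 − 5·20] + [5·4 − (-9)·17] + [(-9)·0 − (-9)·4]| = 235, so the area is 117.5.
The number of boundary lattice points is Σ gcd(|Δx|,|Δy|) = gcd(27,20) + gcd(13,3) + gcd(14,13) + gcd(0,4) = 1+1+1+4 = 7.
Pick's theorem gives I = A − B/2 + 1 = 117.5 − 7/2 + 1 = 115.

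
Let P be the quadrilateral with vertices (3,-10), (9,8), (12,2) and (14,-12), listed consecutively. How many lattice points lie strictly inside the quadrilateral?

115

The shoelace formula gives twice the area as |[3·8 − 9·(-10)] + [9·2 − 12·8] + [12·(-12) − 14·2] + [14·(-10) − 3·(-12)]| = 240, so the area is 120.
Along each edge there are gcd(|Δx|,|Δy|)+1 lattice points, so counting each shared vertex once the boundary has gcd(6,18) + gcd(3,6) + gcd(2,14) + gcd(11,2) = 6+3+2+1 = 12.
Pick's theorem gives I = A − B/2 + 1 = 120 − 12/2 + 1 = 115.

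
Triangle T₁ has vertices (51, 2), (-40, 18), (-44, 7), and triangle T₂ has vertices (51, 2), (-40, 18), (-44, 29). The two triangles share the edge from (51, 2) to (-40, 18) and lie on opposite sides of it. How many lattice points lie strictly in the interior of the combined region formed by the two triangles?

The union is the simple quadrilateral with vertices (51, 2), (-44, 7), (-40, 18), (-44, 29) in order.
Using the shoelace formula, 2A = |(51·7 − (-44)·2) + ((-44)·18 − (-40)·7) + ((-40)·29 − (-44)·18) + ((-44)·2 − 51·29)| = 2002, so the area is 1001.
Summing gcd(|Δx|,|Δy|) over the edges gives the boundary count: gcd(95,5) + gcd(4,11) + gcd(4,11) + gcd(95,27) = 5+1+1+1 = 8.
By Pick's theorem I = A − B/2 + 1 = 1001 − 8/2 + 1 = 998.

998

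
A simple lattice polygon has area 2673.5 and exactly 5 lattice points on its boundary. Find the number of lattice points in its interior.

From Pick's theorem, I = A − B/2 + 1 = 2673.5 − 5/2 + 1 = 2672.

2672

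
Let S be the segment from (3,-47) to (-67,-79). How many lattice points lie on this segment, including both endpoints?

The number of lattice points on a segment between lattice points is gcd(|Δx|,|Δy|) + 1 = gcd(70,32) + 1 = 2 + 1 = 3.

3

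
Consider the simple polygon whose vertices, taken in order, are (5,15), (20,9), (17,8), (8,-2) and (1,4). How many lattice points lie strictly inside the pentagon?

156

The shoelace formula gives twice the area as |[5·9 − 20·15] + [20·8 − 17·9] + [17·(-2) − 8·8] + [8·4 − 1·(-2)] + [1·15 − 5·4]| = 317, so the area is 158.5.
The number of boundary lattice points is Σ gcd(|Δx|,|Δy|) = gcd(15,6) + gcd(3,1) + gcd(9,10) + gcd(7,6) + gcd(4,11) = 3+1+1+1+1 = 7.
By Pick's theorem A = I + B/2 − 1, so I = 158.5 − 7/2 + 1 = 156.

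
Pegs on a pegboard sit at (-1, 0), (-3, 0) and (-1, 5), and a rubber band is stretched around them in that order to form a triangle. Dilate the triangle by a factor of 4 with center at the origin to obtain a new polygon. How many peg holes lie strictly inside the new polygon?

65

By the shoelace formula, twice the signed area is |((-1)·0 − (-3)·0) + ((-3)·5 − (-1)·0) + ((-1)·0 − (-1)·5)| = 10, so the area is 5.
The number of boundary lattice points is Σ gcd(|Δx|,|Δy|) = gcd(2,0) + gcd(2,5) + gcd(0,5) = 2+1+5 = 8.
Scaling by 4 multiplies the area by 4² = 16 (so the new area is 80) and multiplies the boundary lattice-point count by 4, giving 32.
By Pick's theorem, the interior count of the dilated polygon is 80 − 32/2 + 1 = 65.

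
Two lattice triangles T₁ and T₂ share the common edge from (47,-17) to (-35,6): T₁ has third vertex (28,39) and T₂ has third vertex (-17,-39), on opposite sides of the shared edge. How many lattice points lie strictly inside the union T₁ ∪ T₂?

The union is the simple quadrilateral with vertices (47,-17), (28,39), (-35,6), (-17,-39) in order.
Using the shoelace formula, 2A = |(47·39 − 28·(-17)) + (28·6 − (-35)·39) + ((-35)·(-39) − (-17)·6) + ((-17)·(-17) − 47·(-39))| = 7431, so the area is 7431/2.
Along each edge there are gcd(|Δx|,|Δy|)+1 lattice points, so counting each shared vertex once the boundary has gcd(19,56) + gcd(63,33) + gcd(18,45) + gcd(64,22) = 1+3+9+2 = 15.
By Pick's theorem I = A − B/2 + 1 = 7431/2 − 15/2 + 1 = 3709.

3709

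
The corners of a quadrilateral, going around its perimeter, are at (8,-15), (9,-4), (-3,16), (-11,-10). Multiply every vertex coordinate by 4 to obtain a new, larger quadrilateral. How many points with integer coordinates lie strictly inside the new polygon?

5473

By the shoelace formula, twice the signed area is |[8·(-4) − 9·(-15)] + [9·16 − (-3)·(-4)] + [(-3)·(-10) − (-11)·16] + [(-11)·(-15) − 8·(-10)]| = 686, so the area is 343.
Along each edge there are gcd(|Δx|,|Δy|)+1 lattice points, so counting each shared vertex once the boundary has gcd(1,11) + gcd(12,20) + gcd(8,26) + gcd(19,5) = 1+4+2+1 = 8.
Scaling by 4 multiplies the area by 4² = 16 (so the new area is 5488) and multiplies the boundary lattice-point count by 4, giving 32.
By Pick's theorem, the interior count of the dilated polygon is 5488 − 32/2 + 1 = 5473.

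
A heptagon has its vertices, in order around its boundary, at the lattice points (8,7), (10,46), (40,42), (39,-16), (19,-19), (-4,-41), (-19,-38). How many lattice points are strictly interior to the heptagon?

Using the shoelace formula, 2A = |[8·46 − 10·7] + [10·42 − 40·46] + [40·(-16) − 39·42] + [39·(-19) − 19·(-16)] + [19·(-41) − (-4)·(-19)] + [(-4)·(-38) − (-19)·(-41)] + [(-19)·7 − 8·(-38)]| = 5148, so the area is 2574.
Along each edge there are gcd(|Δx|,|Δy|)+1 lattice points, so counting each shared vertex once the boundary has gcd(2,39) + gcd(30,4) + gcd(1,58) + gcd(20,3) + gcd(23,22) + gcd(15,3) + gcd(27,45) = 1+2+1+1+1+3+9 = 18.
By Pick's theorem A = I + B/2 − 1, so I = 2574 − 18/2 + 1 = 2566.

2566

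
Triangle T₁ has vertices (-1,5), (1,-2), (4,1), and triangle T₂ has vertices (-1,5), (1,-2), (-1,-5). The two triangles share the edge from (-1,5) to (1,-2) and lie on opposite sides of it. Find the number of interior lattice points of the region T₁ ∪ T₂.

The union is the simple quadrilateral with vertices (-1,5), (4,1), (1,-2), (-1,-5) in order.
By the shoelace formula, twice the signed area is |[(-1)·1 − 4·5] + [4·(-2) − 1·1] + [1·(-5) − (-1)·(-2)] + [(-1)·5 − (-1)·(-5)]| = 47, so the area is 47/2.
The number of boundary lattice points is Σ gcd(|Δx|,|Δy|) = gcd(5,4) + gcd(3,3) + gcd(2,3) + gcd(0,10) = 1+3+1+10 = 15.
By Pick's theorem I = A − B/2 + 1 = 47/2 − 15/2 + 1 = 17.

17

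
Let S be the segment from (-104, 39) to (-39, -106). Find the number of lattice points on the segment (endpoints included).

The number of lattice points on a segment between lattice points is gcd(|Δx|,|Δy|) + 1 = gcd(65,145) + 1 = 5 + 1 = 6.

6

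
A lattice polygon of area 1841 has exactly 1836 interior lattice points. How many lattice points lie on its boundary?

12

Pick's theorem gives A = I + B/2 − 1, so B = 2(A − I + 1) = 2(1841 − 1836 + 1) = 12.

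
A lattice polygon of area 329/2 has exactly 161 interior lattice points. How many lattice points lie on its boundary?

9

Pick's theorem gives A = I + B/2 − 1, so B = 2(A − I + 1) = 2(329/2 − 161 + 1) = 9.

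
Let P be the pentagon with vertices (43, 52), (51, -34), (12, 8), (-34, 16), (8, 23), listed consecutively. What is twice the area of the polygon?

4317

The shoelace formula gives twice the area as |(43·(-34) − 51·52) + (51·8 − 12·(-34)) + (12·16 − (-34)·8) + ((-34)·23 − 8·16) + (8·52 − 43·23)| = 4317, so the area is 4317/2.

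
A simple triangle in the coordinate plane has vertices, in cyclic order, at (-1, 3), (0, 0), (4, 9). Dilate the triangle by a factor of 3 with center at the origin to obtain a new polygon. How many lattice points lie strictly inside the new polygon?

By the shoelace formula, twice the signed area is |((-1)·0 − 0·3) + (0·9 − 4·0) + (4·3 − (-1)·9)| = 21, so the area is 21/2.
Summing gcd(|Δx|,|Δy|) over the edges gives the boundary count: gcd(1,3) + gcd(4,9) + gcd(5,6) = 1+1+1 = 3.
Scaling by 3 multiplies the area by 3² = 9 (so the new area is 94.5) and multiplies the boundary lattice-point count by 3, giving 9.
By Pick's theorem, the interior count of the dilated polygon is 94.5 − 9/2 + 1 = 91.

91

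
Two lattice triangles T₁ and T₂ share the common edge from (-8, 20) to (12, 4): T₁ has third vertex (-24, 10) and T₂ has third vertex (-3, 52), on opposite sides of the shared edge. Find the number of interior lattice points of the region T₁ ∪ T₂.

583

The union is the simple quadrilateral with vertices (-8, 20), (-24, 10), (12, 4), (-3, 52) in order.
Using the shoelace formula, 2A = |((-8)·10 − (-24)·20) + ((-24)·4 − 12·10) + (12·52 − (-3)·4) + ((-3)·20 − (-8)·52)| = 1176, so the area is 588.
The number of boundary lattice points is Σ gcd(|Δx|,|Δy|) = gcd(16,10) + gcd(36,6) + gcd(15,48) + gcd(5,32) = 2+6+3+1 = 12.
By Pick's theorem I = A − B/2 + 1 = 588 − 12/2 + 1 = 583.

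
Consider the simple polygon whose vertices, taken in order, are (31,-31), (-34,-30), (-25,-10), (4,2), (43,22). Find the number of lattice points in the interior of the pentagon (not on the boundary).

2207

Using the shoelace formula, 2A = |(31·(-30) − (-34)·(-31)) + ((-34)·(-10) − (-25)·(-30)) + ((-25)·2 − 4·(-10)) + (4·22 − 43·2) + (43·(-31) − 31·22)| = 4417, so the area is 2208.5.
Summing gcd(|Δx|,|Δy|) over the edges gives the boundary count: gcd(65,1) + gcd(9,20) + gcd(29,12) + gcd(39,20) + gcd(12,53) = 1+1+1+1+1 = 5.
Pick's theorem gives I = A − B/2 + 1 = 2208.5 − 5/2 + 1 = 2207.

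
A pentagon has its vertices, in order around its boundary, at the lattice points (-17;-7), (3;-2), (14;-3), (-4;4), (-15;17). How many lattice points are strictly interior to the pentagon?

248

Using the shoelace formula, 2A = |[(-17)·(-2) − 3·(-7)] + [3·(-3) − 14·(-2)] + [14·4 − (-4)·(-3)] + [(-4)·17 − (-15)·4] + [(-15)·(-7) − (-17)·17]| = 504, so the area is 252.
The number of boundary lattice points is Σ gcd(|Δx|,|Δy|) = gcd(20,5) + gcd(11,1) + gcd(18,7) + gcd(11,13) + gcd(2,24) = 5+1+1+1+2 = 10.
Pick's theorem gives I = A − B/2 + 1 = 252 − 10/2 + 1 = 248.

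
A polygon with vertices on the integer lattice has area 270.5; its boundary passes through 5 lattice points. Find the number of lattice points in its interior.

269

Pick's theorem A = I + B/2 − 1 rearranges to I = A − B/2 + 1 = 270.5 − 5/2 + 1 = 269.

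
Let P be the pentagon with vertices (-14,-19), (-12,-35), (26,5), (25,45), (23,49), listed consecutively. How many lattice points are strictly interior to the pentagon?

By the shoelace formula, twice the signed area is |((-14)·(-35) − (-12)·(-19)) + ((-12)·5 − 26·(-35)) + (26·45 − 25·5) + (25·49 − 23·45) + (23·(-19) − (-14)·49)| = 2596, so the area is 1298.
The number of boundary lattice points is Σ gcd(|Δx|,|Δy|) = gcd(2,16) + gcd(38,40) + gcd(1,40) + gcd(2,4) + gcd(37,68) = 2+2+1+2+1 = 8.
Pick's theorem gives I = A − B/2 + 1 = 1298 − 8/2 + 1 = 1295.

1295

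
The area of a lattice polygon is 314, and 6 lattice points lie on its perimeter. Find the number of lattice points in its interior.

From Pick's theorem, I = A − B/2 + 1 = 314 − 6/2 + 1 = 312.

312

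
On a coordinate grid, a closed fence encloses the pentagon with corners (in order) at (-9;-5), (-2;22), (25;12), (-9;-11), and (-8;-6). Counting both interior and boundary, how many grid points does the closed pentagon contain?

By the shoelace formula, twice the signed area is |[(-9)·22 − (-2)·(-5)] + [(-2)·12 − 25·22] + [25·(-11) − (-9)·12] + [(-9)·(-6) − (-8)·(-11)] + [(-8)·(-5) − (-9)·(-6)]| = 997, so the area is 997/2.
Summing gcd(|Δx|,|Δy|) over the edges gives the boundary count: gcd(7,27) + gcd(27,10) + gcd(34,23) + gcd(1,5) + gcd(1,1) = 1+1+1+1+1 = 5.
Pick's theorem gives I = A − B/2 + 1 = 997/2 − 5/2 + 1 = 497, so the closed region contains I + B = 497 + 5 = 502 lattice points.

502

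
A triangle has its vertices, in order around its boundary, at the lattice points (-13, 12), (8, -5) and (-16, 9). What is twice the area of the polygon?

114

By the shoelace formula, twice the signed area is |[(-13)·(-5) − 8·12] + [8·9 − (-16)·(-5)] + [(-16)·12 − (-13)·9]| = 114, so the area is 57.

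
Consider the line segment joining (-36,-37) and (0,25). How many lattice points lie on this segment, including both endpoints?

3

The number of lattice points on a segment between lattice points is gcd(|Δx|,|Δy|) + 1 = gcd(36,62) + 1 = 2 + 1 = 3.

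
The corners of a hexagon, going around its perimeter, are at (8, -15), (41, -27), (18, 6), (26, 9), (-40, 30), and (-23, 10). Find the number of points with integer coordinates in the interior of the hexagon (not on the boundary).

1412

By the shoelace formula, twice the signed area is |(8·(-27) − 41·(-15)) + (41·6 − 18·(-27)) + (18·9 − 26·6) + (26·30 − (-40)·9) + ((-40)·10 − (-23)·30) + ((-23)·(-15) − 8·10)| = 2832, so the area is 1416.
The number of boundary lattice points is Σ gcd(|Δx|,|Δy|) = gcd(33,12) + gcd(23,33) + gcd(8,3) + gcd(66,21) + gcd(17,20) + gcd(31,25) = 3+1+1+3+1+1 = 10.
Pick's theorem gives I = A − B/2 + 1 = 1416 − 10/2 + 1 = 1412.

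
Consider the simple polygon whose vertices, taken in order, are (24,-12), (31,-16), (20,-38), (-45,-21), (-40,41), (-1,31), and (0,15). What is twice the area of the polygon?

The shoelace formula gives twice the area as |[24·(-16) − 31·(-12)] + [31·(-38) − 20·(-16)] + [20·(-21) − (-45)·(-38)] + [(-45)·41 − (-40)·(-21)] + [(-40)·31 − (-1)·41] + [(-1)·15 − 0·31] + [0·(-12) − 24·15]| = 7259, so the area is 7259/2.

7259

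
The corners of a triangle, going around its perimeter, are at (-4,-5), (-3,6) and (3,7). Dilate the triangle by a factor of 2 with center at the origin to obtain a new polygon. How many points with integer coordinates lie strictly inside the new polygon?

128

By the shoelace formula, twice the signed area is |[(-4)·6 − (-3)·(-5)] + [(-3)·7 − 3·6] + [3·(-5) − (-4)·7]| = 65, so the area is 32.5.
The number of boundary lattice points is Σ gcd(|Δx|,|Δy|) = gcd(1,11) + gcd(6,1) + gcd(7,12) = 1+1+1 = 3.
Scaling by 2 multiplies the area by 2² = 4 (so the new area is 130) and multiplies the boundary lattice-point count by 2, giving 6.
By Pick's theorem, the interior count of the dilated polygon is 130 − 6/2 + 1 = 128.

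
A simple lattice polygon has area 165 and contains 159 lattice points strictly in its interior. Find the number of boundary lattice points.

14

Pick's theorem gives A = I + B/2 − 1, so B = 2(A − I + 1) = 2(165 − 159 + 1) = 14.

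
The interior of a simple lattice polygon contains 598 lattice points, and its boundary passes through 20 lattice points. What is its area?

By Pick's theorem, A = I + B/2 − 1 = 598 + 20/2 − 1 = 607.

607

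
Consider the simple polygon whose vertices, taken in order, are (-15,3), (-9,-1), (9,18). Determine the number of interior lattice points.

By the shoelace formula, twice the signed area is |((-15)·(-1) − (-9)·3) + ((-9)·18 − 9·(-1)) + (9·3 − (-15)·18)| = 186, so the area is 93.
The number of boundary lattice points is Σ gcd(|Δx|,|Δy|) = gcd(6,4) + gcd(18,19) + gcd(24,15) = 2+1+3 = 6.
Pick's theorem gives I = A − B/2 + 1 = 93 − 6/2 + 1 = 91.

91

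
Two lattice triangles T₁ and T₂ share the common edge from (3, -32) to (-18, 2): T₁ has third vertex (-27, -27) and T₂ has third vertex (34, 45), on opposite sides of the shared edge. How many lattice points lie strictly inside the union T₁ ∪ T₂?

1790

The union is the simple quadrilateral with vertices (3, -32), (-27, -27), (-18, 2), (34, 45) in order.
By the shoelace formula, twice the signed area is |(3·(-27) − (-27)·(-32)) + ((-27)·2 − (-18)·(-27)) + ((-18)·45 − 34·2) + (34·(-32) − 3·45)| = 3586, so the area is 1793.
Summing gcd(|Δx|,|Δy|) over the edges gives the boundary count: gcd(30,5) + gcd(9,29) + gcd(52,43) + gcd(31,77) = 5+1+1+1 = 8.
By Pick's theorem I = A − B/2 + 1 = 1793 − 8/2 + 1 = 1790.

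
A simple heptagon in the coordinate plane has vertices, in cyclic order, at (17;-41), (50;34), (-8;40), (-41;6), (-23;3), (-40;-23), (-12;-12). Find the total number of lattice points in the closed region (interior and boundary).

By the shoelace formula, twice the signed area is |[17·34 − 50·(-41)] + [50·40 − (-8)·34] + [(-8)·6 − (-41)·40] + [(-41)·3 − (-23)·6] + [(-23)·(-23) − (-40)·3] + [(-40)·(-12) − (-12)·(-23)] + [(-12)·(-41) − 17·(-12)]| = 8056, so the area is 4028.
The number of boundary lattice points is Σ gcd(|Δx|,|Δy|) = gcd(33,75) + gcd(58,6) + gcd(33,34) + gcd(18,3) + gcd(17,26) + gcd(28,11) + gcd(29,29) = 3+2+1+3+1+1+29 = 40.
Pick's theorem gives I = A − B/2 + 1 = 4028 − 40/2 + 1 = 4009, so the closed region contains I + B = 4009 + 40 = 4049 lattice points.

4049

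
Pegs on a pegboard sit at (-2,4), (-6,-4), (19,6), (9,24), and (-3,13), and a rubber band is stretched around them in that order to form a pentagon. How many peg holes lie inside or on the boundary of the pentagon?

Using the shoelace formula, 2A = |[(-2)·(-4) − (-6)·4] + [(-6)·6 − 19·(-4)] + [19·24 − 9·6] + [9·13 − (-3)·24] + [(-3)·4 − (-2)·13]| = 677, so the area is 677/2.
The number of boundary lattice points is Σ gcd(|Δx|,|Δy|) = gcd(4,8) + gcd(25,10) + gcd(10,18) + gcd(12,11) + gcd(1,9) = 4+5+2+1+1 = 13.
Pick's theorem gives I = A − B/2 + 1 = 677/2 − 13/2 + 1 = 333, so the closed region contains I + B = 333 + 13 = 346 lattice points.

346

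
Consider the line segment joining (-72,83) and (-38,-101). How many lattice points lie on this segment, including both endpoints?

The number of lattice points on a segment between lattice points is gcd(|Δx|,|Δy|) + 1 = gcd(34,184) + 1 = 2 + 1 = 3.

3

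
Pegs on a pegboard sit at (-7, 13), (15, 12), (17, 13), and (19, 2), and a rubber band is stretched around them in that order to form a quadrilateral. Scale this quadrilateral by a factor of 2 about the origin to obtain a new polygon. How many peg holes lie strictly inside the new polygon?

Using the shoelace formula, 2A = |((-7)·12 − 15·13) + (15·13 − 17·12) + (17·2 − 19·13) + (19·13 − (-7)·2)| = 240, so the area is 120.
Along each edge there are gcd(|Δx|,|Δy|)+1 lattice points, so counting each shared vertex once the boundary has gcd(22,1) + gcd(2,1) + gcd(2,11) + gcd(26,11) = 1+1+1+1 = 4.
Scaling by 2 multiplies the area by 2² = 4 (so the new area is 480) and multiplies the boundary lattice-point count by 2, giving 8.
By Pick's theorem, the interior count of the dilated polygon is 480 − 8/2 + 1 = 477.

477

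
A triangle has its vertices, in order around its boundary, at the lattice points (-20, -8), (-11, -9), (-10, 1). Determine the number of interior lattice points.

By the shoelace formula, twice the signed area is |((-20)·(-9) − (-11)·(-8)) + ((-11)·1 − (-10)·(-9)) + ((-10)·(-8) − (-20)·1)| = 91, so the area is 45.5.
Summing gcd(|Δx|,|Δy|) over the edges gives the boundary count: gcd(9,1) + gcd(1,10) + gcd(10,9) = 1+1+1 = 3.
Pick's theorem gives I = A − B/2 + 1 = 45.5 − 3/2 + 1 = 45.

45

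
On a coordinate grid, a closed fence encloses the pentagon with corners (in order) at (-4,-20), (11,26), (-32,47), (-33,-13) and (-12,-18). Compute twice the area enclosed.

4038

By the shoelace formula, twice the signed area is |[(-4)·26 − 11·(-20)] + [11·47 − (-32)·26] + [(-32)·(-13) − (-33)·47] + [(-33)·(-18) − (-12)·(-13)] + [(-12)·(-20) − (-4)·(-18)]| = 4038, so the area is 2019.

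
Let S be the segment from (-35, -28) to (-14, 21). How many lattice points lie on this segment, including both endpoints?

8

The number of lattice points on a segment between lattice points is gcd(|Δx|,|Δy|) + 1 = gcd(21,49) + 1 = 7 + 1 = 8.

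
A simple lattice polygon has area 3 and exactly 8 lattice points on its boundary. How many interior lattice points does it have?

From Pick's theorem, I = A − B/2 + 1 = 3 − 8/2 + 1 = 0.

0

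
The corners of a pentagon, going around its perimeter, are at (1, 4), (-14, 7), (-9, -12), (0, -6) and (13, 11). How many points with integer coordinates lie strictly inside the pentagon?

230

Using the shoelace formula, 2A = |(1·7 − (-14)·4) + ((-14)·(-12) − (-9)·7) + ((-9)·(-6) − 0·(-12)) + (0·11 − 13·(-6)) + (13·4 − 1·11)| = 467, so the area is 233.5.
Along each edge there are gcd(|Δx|,|Δy|)+1 lattice points, so counting each shared vertex once the boundary has gcd(15,3) + gcd(5,19) + gcd(9,6) + gcd(13,17) + gcd(12,7) = 3+1+3+1+1 = 9.
By Pick's theorem A = I + B/2 − 1, so I = 233.5 − 9/2 + 1 = 230.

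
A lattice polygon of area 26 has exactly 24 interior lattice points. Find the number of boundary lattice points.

6

Pick's theorem gives A = I + B/2 − 1, so B = 2(A − I + 1) = 2(26 − 24 + 1) = 6.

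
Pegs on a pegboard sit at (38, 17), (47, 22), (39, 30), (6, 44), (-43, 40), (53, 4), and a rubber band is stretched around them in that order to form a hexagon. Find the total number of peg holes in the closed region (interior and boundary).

1370

Using the shoelace formula, 2A = |(38·22 − 47·17) + (47·30 − 39·22) + (39·44 − 6·30) + (6·40 − (-43)·44) + ((-43)·4 − 53·40) + (53·17 − 38·4)| = 2714, so the area is 1357.
Along each edge there are gcd(|Δx|,|Δy|)+1 lattice points, so counting each shared vertex once the boundary has gcd(9,5) + gcd(8,8) + gcd(33,14) + gcd(49,4) + gcd(96,36) + gcd(15,13) = 1+8+1+1+12+1 = 24.
Pick's theorem gives I = A − B/2 + 1 = 1357 − 24/2 + 1 = 1346, so the closed region contains I + B = 1346 + 24 = 1370 lattice points.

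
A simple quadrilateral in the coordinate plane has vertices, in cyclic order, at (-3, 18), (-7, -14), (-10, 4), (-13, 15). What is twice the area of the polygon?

Using the shoelace formula, 2A = |((-3)·(-14) − (-7)·18) + ((-7)·4 − (-10)·(-14)) + ((-10)·15 − (-13)·4) + ((-13)·18 − (-3)·15)| = 287, so the area is 287/2.

287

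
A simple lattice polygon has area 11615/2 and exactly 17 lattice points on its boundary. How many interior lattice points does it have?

From Pick's theorem, I = A − B/2 + 1 = 11615/2 − 17/2 + 1 = 5800.

5800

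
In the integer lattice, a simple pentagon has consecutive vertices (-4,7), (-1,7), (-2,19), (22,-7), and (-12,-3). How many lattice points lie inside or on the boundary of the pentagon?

344

The shoelace formula gives twice the area as |[(-4)·7 − (-1)·7] + [(-1)·19 − (-2)·7] + [(-2)·(-7) − 22·19] + [22·(-3) − (-12)·(-7)] + [(-12)·7 − (-4)·(-3)]| = 676, so the area is 338.
Along each edge there are gcd(|Δx|,|Δy|)+1 lattice points, so counting each shared vertex once the boundary has gcd(3,0) + gcd(1,12) + gcd(24,26) + gcd(34,4) + gcd(8,10) = 3+1+2+2+2 = 10.
Pick's theorem gives I = A − B/2 + 1 = 338 − 10/2 + 1 = 334, so the closed region contains I + B = 334 + 10 = 344 lattice points.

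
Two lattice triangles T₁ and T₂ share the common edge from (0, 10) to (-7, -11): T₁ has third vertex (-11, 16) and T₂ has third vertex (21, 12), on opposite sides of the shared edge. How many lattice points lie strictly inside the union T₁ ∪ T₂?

The union is the simple quadrilateral with vertices (0, 10), (-11, 16), (-7, -11), (21, 12) in order.
The shoelace formula gives twice the area as |[0·16 − (-11)·10] + [(-11)·(-11) − (-7)·16] + [(-7)·12 − 21·(-11)] + [21·10 − 0·12]| = 700, so the area is 350.
Summing gcd(|Δx|,|Δy|) over the edges gives the boundary count: gcd(11,6) + gcd(4,27) + gcd(28,23) + gcd(21,2) = 1+1+1+1 = 4.
By Pick's theorem I = A − B/2 + 1 = 350 − 4/2 + 1 = 349.

349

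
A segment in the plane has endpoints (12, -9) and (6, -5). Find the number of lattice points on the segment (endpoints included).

The number of lattice points on a segment between lattice points is gcd(|Δx|,|Δy|) + 1 = gcd(6,4) + 1 = 2 + 1 = 3.

3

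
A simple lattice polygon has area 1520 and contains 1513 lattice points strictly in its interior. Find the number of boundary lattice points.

Pick's theorem gives A = I + B/2 − 1, so B = 2(A − I + 1) = 2(1520 − 1513 + 1) = 16.

16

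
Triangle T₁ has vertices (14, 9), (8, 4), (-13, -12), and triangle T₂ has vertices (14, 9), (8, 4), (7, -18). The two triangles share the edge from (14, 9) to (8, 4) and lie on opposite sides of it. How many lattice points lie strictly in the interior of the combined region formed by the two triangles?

66

The union is the simple quadrilateral with vertices (14, 9), (-13, -12), (8, 4), (7, -18) in order.
The shoelace formula gives twice the area as |[14·(-12) − (-13)·9] + [(-13)·4 − 8·(-12)] + [8·(-18) − 7·4] + [7·9 − 14·(-18)]| = 136, so the area is 68.
Summing gcd(|Δx|,|Δy|) over the edges gives the boundary count: gcd(27,21) + gcd(21,16) + gcd(1,22) + gcd(7,27) = 3+1+1+1 = 6.
By Pick's theorem I = A − B/2 + 1 = 68 − 6/2 + 1 = 66.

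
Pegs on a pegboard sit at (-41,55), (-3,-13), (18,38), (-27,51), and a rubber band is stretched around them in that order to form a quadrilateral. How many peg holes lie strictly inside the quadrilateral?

1681

Using the shoelace formula, 2A = |[(-41)·(-13) − (-3)·55] + [(-3)·38 − 18·(-13)] + [18·51 − (-27)·38] + [(-27)·55 − (-41)·51]| = 3368, so the area is 1684.
Summing gcd(|Δx|,|Δy|) over the edges gives the boundary count: gcd(38,68) + gcd(21,51) + gcd(45,13) + gcd(14,4) = 2+3+1+2 = 8.
Pick's theorem gives I = A − B/2 + 1 = 1684 − 8/2 + 1 = 1681.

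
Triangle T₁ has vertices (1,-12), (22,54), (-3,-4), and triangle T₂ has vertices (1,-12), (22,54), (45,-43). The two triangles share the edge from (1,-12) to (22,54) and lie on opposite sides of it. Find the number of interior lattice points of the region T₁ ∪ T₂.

The union is the simple quadrilateral with vertices (1,-12), (-3,-4), (22,54), (45,-43) in order.
Using the shoelace formula, 2A = |(1·(-4) − (-3)·(-12)) + ((-3)·54 − 22·(-4)) + (22·(-43) − 45·54) + (45·(-12) − 1·(-43))| = 3987, so the area is 1993.5.
Along each edge there are gcd(|Δx|,|Δy|)+1 lattice points, so counting each shared vertex once the boundary has gcd(4,8) + gcd(25,58) + gcd(23,97) + gcd(44,31) = 4+1+1+1 = 7.
By Pick's theorem I = A − B/2 + 1 = 1993.5 − 7/2 + 1 = 1991.

1991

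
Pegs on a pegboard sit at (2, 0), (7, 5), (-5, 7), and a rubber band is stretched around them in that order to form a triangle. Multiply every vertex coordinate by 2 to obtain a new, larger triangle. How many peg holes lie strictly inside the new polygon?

By the shoelace formula, twice the signed area is |[2·5 − 7·0] + [7·7 − (-5)·5] + [(-5)·0 − 2·7]| = 70, so the area is 35.
Summing gcd(|Δx|,|Δy|) over the edges gives the boundary count: gcd(5,5) + gcd(12,2) + gcd(7,7) = 5+2+7 = 14.
Scaling by 2 multiplies the area by 2² = 4 (so the new area is 140) and multiplies the boundary lattice-point count by 2, giving 28.
By Pick's theorem, the interior count of the dilated polygon is 140 − 28/2 + 1 = 127.

127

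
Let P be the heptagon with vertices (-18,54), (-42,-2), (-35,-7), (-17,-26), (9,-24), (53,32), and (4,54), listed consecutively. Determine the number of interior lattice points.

4703

By the shoelace formula, twice the signed area is |((-18)·(-2) − (-42)·54) + ((-42)·(-7) − (-35)·(-2)) + ((-35)·(-26) − (-17)·(-7)) + ((-17)·(-24) − 9·(-26)) + (9·32 − 53·(-24)) + (53·54 − 4·32) + (4·54 − (-18)·54)| = 9443, so the area is 9443/2.
The number of boundary lattice points is Σ gcd(|Δx|,|Δy|) = gcd(24,56) + gcd(7,5) + gcd(18,19) + gcd(26,2) + gcd(44,56) + gcd(49,22) + gcd(22,0) = 8+1+1+2+4+1+22 = 39.
By Pick's theorem A = I + B/2 − 1, so I = 9443/2 − 39/2 + 1 = 4703.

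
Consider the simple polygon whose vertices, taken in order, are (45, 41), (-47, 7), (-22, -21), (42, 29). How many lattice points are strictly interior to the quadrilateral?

Using the shoelace formula, 2A = |[45·7 − (-47)·41] + [(-47)·(-21) − (-22)·7] + [(-22)·29 − 42·(-21)] + [42·41 − 45·29]| = 4044, so the area is 2022.
The number of boundary lattice points is Σ gcd(|Δx|,|Δy|) = gcd(92,34) + gcd(25,28) + gcd(64,50) + gcd(3,12) = 2+1+2+3 = 8.
By Pick's theorem A = I + B/2 − 1, so I = 2022 − 8/2 + 1 = 2019.

2019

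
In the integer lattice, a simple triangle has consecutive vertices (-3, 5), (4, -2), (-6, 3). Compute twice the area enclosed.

35

Using the shoelace formula, 2A = |((-3)·(-2) − 4·5) + (4·3 − (-6)·(-2)) + ((-6)·5 − (-3)·3)| = 35, so the area is 35/2.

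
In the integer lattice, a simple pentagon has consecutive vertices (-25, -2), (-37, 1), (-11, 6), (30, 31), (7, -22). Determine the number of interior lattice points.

1132

The shoelace formula gives twice the area as |((-25)·1 − (-37)·(-2)) + ((-37)·6 − (-11)·1) + ((-11)·31 − 30·6) + (30·(-22) − 7·31) + (7·(-2) − (-25)·(-22))| = 2272, so the area is 1136.
Summing gcd(|Δx|,|Δy|) over the edges gives the boundary count: gcd(12,3) + gcd(26,5) + gcd(41,25) + gcd(23,53) + gcd(32,20) = 3+1+1+1+4 = 10.
Pick's theorem gives I = A − B/2 + 1 = 1136 − 10/2 + 1 = 1132.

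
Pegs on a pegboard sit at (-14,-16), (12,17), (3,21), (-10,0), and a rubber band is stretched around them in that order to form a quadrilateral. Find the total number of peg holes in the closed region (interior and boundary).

267

By the shoelace formula, twice the signed area is |[(-14)·17 − 12·(-16)] + [12·21 − 3·17] + [3·0 − (-10)·21] + [(-10)·(-16) − (-14)·0]| = 525, so the area is 262.5.
Along each edge there are gcd(|Δx|,|Δy|)+1 lattice points, so counting each shared vertex once the boundary has gcd(26,33) + gcd(9,4) + gcd(13,21) + gcd(4,16) = 1+1+1+4 = 7.
Pick's theorem gives I = A − B/2 + 1 = 262.5 − 7/2 + 1 = 260, so the closed region contains I + B = 260 + 7 = 267 lattice points.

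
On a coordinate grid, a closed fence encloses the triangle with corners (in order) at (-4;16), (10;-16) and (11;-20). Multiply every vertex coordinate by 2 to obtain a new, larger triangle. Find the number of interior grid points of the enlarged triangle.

43

Using the shoelace formula, 2A = |[(-4)·(-16) − 10·16] + [10·(-20) − 11·(-16)] + [11·16 − (-4)·(-20)]| = 24, so the area is 12.
Along each edge there are gcd(|Δx|,|Δy|)+1 lattice points, so counting each shared vertex once the boundary has gcd(14,32) + gcd(1,4) + gcd(15,36) = 2+1+3 = 6.
Scaling by 2 multiplies the area by 2² = 4 (so the new area is 48) and multiplies the boundary lattice-point count by 2, giving 12.
By Pick's theorem, the interior count of the dilated polygon is 48 − 12/2 + 1 = 43.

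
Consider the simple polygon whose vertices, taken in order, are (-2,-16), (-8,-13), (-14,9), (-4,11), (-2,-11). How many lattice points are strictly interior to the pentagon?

193

Using the shoelace formula, 2A = |[(-2)·(-13) − (-8)·(-16)] + [(-8)·9 − (-14)·(-13)] + [(-14)·11 − (-4)·9] + [(-4)·(-11) − (-2)·11] + [(-2)·(-16) − (-2)·(-11)]| = 398, so the area is 199.
The number of boundary lattice points is Σ gcd(|Δx|,|Δy|) = gcd(6,3) + gcd(6,22) + gcd(10,2) + gcd(2,22) + gcd(0,5) = 3+2+2+2+5 = 14.
Pick's theorem gives I = A − B/2 + 1 = 199 − 14/2 + 1 = 193.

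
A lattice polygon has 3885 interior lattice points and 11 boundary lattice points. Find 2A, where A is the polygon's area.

7779

By Pick's theorem, A = I + B/2 − 1 = 3885 + 11/2 − 1 = 7779/2.
Hence 2A = 7779.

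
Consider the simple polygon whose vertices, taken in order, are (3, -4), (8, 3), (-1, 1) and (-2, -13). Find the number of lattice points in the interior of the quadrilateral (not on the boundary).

Using the shoelace formula, 2A = |(3·3 − 8·(-4)) + (8·1 − (-1)·3) + ((-1)·(-13) − (-2)·1) + ((-2)·(-4) − 3·(-13))| = 114, so the area is 57.
Summing gcd(|Δx|,|Δy|) over the edges gives the boundary count: gcd(5,7) + gcd(9,2) + gcd(1,14) + gcd(5,9) = 1+1+1+1 = 4.
Pick's theorem gives I = A − B/2 + 1 = 57 − 4/2 + 1 = 56.

56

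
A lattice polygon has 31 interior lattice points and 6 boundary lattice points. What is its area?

By Pick's theorem, A = I + B/2 − 1 = 31 + 6/2 − 1 = 33.

33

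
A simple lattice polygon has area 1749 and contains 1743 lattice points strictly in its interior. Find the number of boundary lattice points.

14

Pick's theorem gives A = I + B/2 − 1, so B = 2(A − I + 1) = 2(1749 − 1743 + 1) = 14.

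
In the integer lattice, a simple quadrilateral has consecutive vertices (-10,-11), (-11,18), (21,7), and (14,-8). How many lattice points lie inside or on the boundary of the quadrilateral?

The shoelace formula gives twice the area as |[(-10)·18 − (-11)·(-11)] + [(-11)·7 − 21·18] + [21·(-8) − 14·7] + [14·(-11) − (-10)·(-8)]| = 1256, so the area is 628.
The number of boundary lattice points is Σ gcd(|Δx|,|Δy|) = gcd(1,29) + gcd(32,11) + gcd(7,15) + gcd(24,3) = 1+1+1+3 = 6.
Pick's theorem gives I = A − B/2 + 1 = 628 − 6/2 + 1 = 626, so the closed region contains I + B = 626 + 6 = 632 lattice points.

632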